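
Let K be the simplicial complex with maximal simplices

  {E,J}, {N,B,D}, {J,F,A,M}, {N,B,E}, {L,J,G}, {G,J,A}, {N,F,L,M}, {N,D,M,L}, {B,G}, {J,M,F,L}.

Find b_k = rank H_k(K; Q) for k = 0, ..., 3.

b_0 = 1, b_1 = 2, b_2 = 0, b_3 = 0.

Order the vertices as A < B < D < E < F < G < J < L < M < N. Listing each simplex with vertices in this order, K has dimension 3 with simplices:

  0-simplices (10): A, B, D, E, F, G, J, L, M, N
  1-simplices (24): AF, AG, AJ, AM, BD, BE, BG, BN, DL, DM, DN, EJ, EN, FJ, FL, FM, FN, GJ, GL, JL, JM, LM, LN, MN
  2-simplices (17): AFJ, AFM, AGJ, AJM, BDN, BEN, DLM, DLN, DMN, FJL, FJM, FLM, FLN, FMN, GJL, JLM, LMN
  3-simplices (4): AFJM, DLMN, FJLM, FLMN

Hence C_0 ≅ Z^10, C_1 ≅ Z^24, C_2 ≅ Z^17, C_3 ≅ Z^4.

Boundary ∂_1: C_1 → C_0 maps an edge to its endpoints' difference, ∂[p,q] = q − p. For instance
  ∂DN = N − D.
This gives a 10×24 integer matrix of rank 9; reducing to Smith normal form yields diagonal entries (1,1,1,1,1,1,1,1,1).

Boundary ∂_2: C_2 → C_1 acts by ∂[p,q,r] = [q,r] − [p,r] + [p,q]. For instance
  ∂AGJ = GJ − AJ + AG,
  ∂FLN = LN − FN + FL.
As a 24×17 matrix over Z this has rank 13, with invariant factors (1,1,1,1,1,1,1,1,1,1,1,1,1).

Boundary ∂_3: C_3 → C_2 sends each 3-simplex σ to the alternating sum Σ_i (−1)^i (σ with its i-th vertex removed). For instance
  ∂FJLM = JLM − FLM + FJM − FJL,
  ∂AFJM = FJM − AJM + AFM − AFJ.
This gives a 17×4 integer matrix of rank 4; reducing to Smith normal form yields diagonal entries (1,1,1,1).

Computing H_k = (kernel of ∂_k) / (image of ∂_{k+1}):

  H_0: rank C_0 − rank ∂_1 = 10 − 9 = 1, and the invariant factors of ∂_1 are all 1, so H_0 ≅ Z.
  H_1: rank ker ∂_1 − rank ∂_2 = (24 − 9) − 13 = 2, and the invariant factors of ∂_2 are all 1, so H_1 ≅ Z^2.
  H_2: rank ker ∂_2 − rank ∂_3 = (17 − 13) − 4 = 0, and the invariant factors of ∂_3 are all 1, so H_2 ≅ 0.
  H_3: rank ker ∂_3 − rank ∂_4 = (4 − 4) − 0 = 0, and there is no ∂_4, so H_3 ≅ 0.

As a check, the Euler characteristic is 10 − 24 + 17 − 4 = -1, which agrees with 1 − 2 + 0 − 0 = -1.

Hence the Betti numbers are b_0 = 1, b_1 = 2, b_2 = 0, b_3 = 0.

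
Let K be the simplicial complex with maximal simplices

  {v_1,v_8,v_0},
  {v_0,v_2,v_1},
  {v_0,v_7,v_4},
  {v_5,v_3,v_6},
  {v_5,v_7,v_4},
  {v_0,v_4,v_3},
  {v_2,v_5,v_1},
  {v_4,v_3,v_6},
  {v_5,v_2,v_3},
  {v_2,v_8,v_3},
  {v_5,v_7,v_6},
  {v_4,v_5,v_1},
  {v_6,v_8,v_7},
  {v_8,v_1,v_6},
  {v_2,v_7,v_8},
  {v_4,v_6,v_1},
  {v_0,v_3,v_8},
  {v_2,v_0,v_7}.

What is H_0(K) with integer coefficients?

H_0 ≅ Z.

Fix the vertex order v_0 < v_1 < v_2 < v_3 < v_4 < v_5 < v_6 < v_7 < v_8 and write every simplex with vertices in increasing order. Then dim K = 2 and the simplices of K are:

  0-simplices (9): [v_0], [v_1], [v_2], [v_3], [v_4], [v_5], [v_6], [v_7], [v_8]
  1-simplices (27): (27 of them)
  2-simplices (18): (18 of them)

so the chain groups are C_0 ≅ Z^9, C_1 ≅ Z^27, C_2 ≅ Z^18.

The boundary map ∂_1: C_1 → C_0 maps an edge to its endpoints' difference, ∂[p,q] = q − p.
This gives a 9×27 integer matrix of rank 8; reducing to Smith normal form yields diagonal entries (1,1,1,1,1,1,1,1).

The boundary map ∂_2: C_2 → C_1 maps a triangle to the signed sum of its edges. For instance
  ∂[v_3,v_4,v_6] = [v_4,v_6] − [v_3,v_6] + [v_3,v_4],
  ∂[v_0,v_1,v_8] = [v_1,v_8] − [v_0,v_8] + [v_0,v_1].
The resulting 27×18 matrix has rank 18, and its Smith normal form has invariant factors (1,1,1,1,1,1,1,1,1,1,1,1,1,1,1,1,1,2).

Computing H_k = (kernel of ∂_k) / (image of ∂_{k+1}):

  H_0: rank C_0 − rank ∂_1 = 9 − 8 = 1, and the invariant factors of ∂_1 are all 1, so H_0 = Z.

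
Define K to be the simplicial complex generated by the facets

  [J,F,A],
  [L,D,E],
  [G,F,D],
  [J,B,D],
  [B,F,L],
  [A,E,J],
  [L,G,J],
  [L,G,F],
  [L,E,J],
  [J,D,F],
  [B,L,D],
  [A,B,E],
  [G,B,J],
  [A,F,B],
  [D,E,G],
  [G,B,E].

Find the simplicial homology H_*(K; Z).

Order the vertices as A < B < D < E < F < G < J < L. Listing each simplex with vertices in this order, K has dimension 2 with simplices:

  0-simplices (8): A, B, D, E, F, G, J, L
  1-simplices (24): AB, AE, AF, AJ, BD, BE, BF, BG, BJ, BL, DE, DF, DG, DJ, DL, EG, EJ, EL, FG, FJ, FL, GJ, GL, JL
  2-simplices (16): ABE, ABF, AEJ, AFJ, BDJ, BDL, BEG, BFL, BGJ, DEG, DEL, DFG, DFJ, EJL, FGL, GJL

Hence C_0 ≅ Z^8, C_1 ≅ Z^24, C_2 ≅ Z^16.

Boundary ∂_1: C_1 → C_0 maps an edge to its endpoints' difference, ∂[p,q] = q − p.
The resulting 8×24 matrix has rank 7, and its Smith normal form has invariant factors (1,1,1,1,1,1,1).

Boundary ∂_2: C_2 → C_1 sends each 2-simplex [p,q,r] to [q,r] − [p,r] + [p,q]. For instance
  ∂DFG = FG − DG + DF,
  ∂BDL = DL − BL + BD.
The 24×16 boundary matrix has rank 15 and Smith normal form diag(1,1,1,1,1,1,1,1,1,1,1,1,1,1,1).

Computing H_k = (kernel of ∂_k) / (image of ∂_{k+1}):

  H_0: rank C_0 − rank ∂_1 = 8 − 7 = 1, and the invariant factors of ∂_1 are all 1, so H_0 = Z.
  H_1: rank ker ∂_1 − rank ∂_2 = (24 − 7) − 15 = 2, and the invariant factors of ∂_2 are all 1, so H_1 = Z^2.
  H_2: rank ker ∂_2 − rank ∂_3 = (16 − 15) − 0 = 1, and there is no ∂_3, so H_2 = Z.

H_0 = Z,  H_1 = Z^2,  H_2 = Z.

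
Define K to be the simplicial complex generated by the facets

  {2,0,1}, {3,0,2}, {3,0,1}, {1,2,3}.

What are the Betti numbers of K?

Take the total order 0 < 1 < 2 < 3 on the vertex set. Then K (dimension 2) consists of the simplices:

  0-simplices (4): [0], [1], [2], [3]
  1-simplices (6): [0,1], [0,2], [0,3], [1,2], [1,3], [2,3]
  2-simplices (4): [0,1,2], [0,1,3], [0,2,3], [1,2,3]

so the chain groups are C_0 ≅ Z^4, C_1 ≅ Z^6, C_2 ≅ Z^4.

Boundary ∂_1: C_1 → C_0 maps an edge to its endpoints' difference, ∂[p,q] = q − p. For instance
  ∂[1,2] = [2] − [1].
As a 4×6 matrix over Z this has rank 3, with invariant factors (1,1,1).

The boundary map ∂_2: C_2 → C_1 sends each 2-simplex [p,q,r] to [q,r] − [p,r] + [p,q]. For instance
  ∂[1,2,3] = [2,3] − [1,3] + [1,2],
  ∂[0,2,3] = [2,3] − [0,3] + [0,2].
This gives a 6×4 integer matrix of rank 3; reducing to Smith normal form yields diagonal entries (1,1,1).

Now H_k = ker ∂_k / im ∂_{k+1}, so:

  H_0: rank C_0 − rank ∂_1 = 4 − 3 = 1, and the invariant factors of ∂_1 are all 1, so H_0 ≅ Z.
  H_1: rank ker ∂_1 − rank ∂_2 = (6 − 3) − 3 = 0, and the invariant factors of ∂_2 are all 1, so H_1 ≅ 0.
  H_2: rank ker ∂_2 − rank ∂_3 = (4 − 3) − 0 = 1, and there is no ∂_3, so H_2 ≅ Z.

As a check, the Euler characteristic is 4 − 6 + 4 = 2, which agrees with 1 − 0 + 1 = 2.

Hence the Betti numbers are b_0 = 1, b_1 = 0, b_2 = 1.

b_0 = 1, b_1 = 0, b_2 = 1.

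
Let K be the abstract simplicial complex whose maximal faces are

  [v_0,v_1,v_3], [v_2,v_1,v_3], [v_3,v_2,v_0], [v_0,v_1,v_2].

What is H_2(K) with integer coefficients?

We work with the vertex ordering v_0 < v_1 < v_2 < v_3. The simplices of K, each written with vertices in increasing order, are:

  0-simplices (4): [v_0], [v_1], [v_2], [v_3]
  1-simplices (6): [v_0,v_1], [v_0,v_2], [v_0,v_3], [v_1,v_2], [v_1,v_3], [v_2,v_3]
  2-simplices (4): [v_0,v_1,v_2], [v_0,v_1,v_3], [v_0,v_2,v_3], [v_1,v_2,v_3]

so the chain groups are C_0 ≅ Z^4, C_1 ≅ Z^6, C_2 ≅ Z^4.

∂_1: C_1 → C_0 sends each edge [p,q] (with p < q) to q − p. For instance
  ∂[v_0,v_1] = [v_1] − [v_0].
This gives a 4×6 integer matrix of rank 3; reducing to Smith normal form yields diagonal entries (1,1,1).

∂_2: C_2 → C_1 acts by ∂[p,q,r] = [q,r] − [p,r] + [p,q]. For instance
  ∂[v_0,v_1,v_3] = [v_1,v_3] − [v_0,v_3] + [v_0,v_1],
  ∂[v_1,v_2,v_3] = [v_2,v_3] − [v_1,v_3] + [v_1,v_2].
As a 6×4 matrix over Z this has rank 3, with invariant factors (1,1,1).

From H_k ≅ ker(∂_k) / im(∂_{k+1}) we obtain:

  H_2: rank ker ∂_2 − rank ∂_3 = (4 − 3) − 0 = 1, and there is no ∂_3, so H_2 ≅ Z.

(K is a triangulation of the 2-sphere S^2.)

H_2 = Z.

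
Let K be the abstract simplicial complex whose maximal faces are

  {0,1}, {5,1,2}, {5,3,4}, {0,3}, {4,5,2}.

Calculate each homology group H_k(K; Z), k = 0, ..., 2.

H_0 ≅ Z,  H_1 ≅ Z,  H_2 = 0.

Fix the vertex order 0 < 1 < 2 < 3 < 4 < 5 and write every simplex with vertices in increasing order. Then dim K = 2 and the simplices of K are:

  0-simplices (6): [0], [1], [2], [3], [4], [5]
  1-simplices (9): [0,1], [0,3], [1,2], [1,5], [2,4], [2,5], [3,4], [3,5], [4,5]
  2-simplices (3): [1,2,5], [2,4,5], [3,4,5]

Hence C_0 ≅ Z^6, C_1 ≅ Z^9, C_2 ≅ Z^3.

The boundary map ∂_1: C_1 → C_0 maps an edge to its endpoints' difference, ∂[p,q] = q − p. For instance
  ∂[3,4] = [4] − [3].
As a 6×9 matrix over Z this has rank 5, with invariant factors (1,1,1,1,1).

Boundary ∂_2: C_2 → C_1 sends each 2-simplex [p,q,r] to [q,r] − [p,r] + [p,q]. For instance
  ∂[1,2,5] = [2,5] − [1,5] + [1,2],
  ∂[3,4,5] = [4,5] − [3,5] + [3,4].
The resulting 9×3 matrix has rank 3, and its Smith normal form has invariant factors (1,1,1).

Now H_k = ker ∂_k / im ∂_{k+1}, so:

  H_0: rank C_0 − rank ∂_1 = 6 − 5 = 1, and the invariant factors of ∂_1 are all 1, so H_0 = Z.
  H_1: rank ker ∂_1 − rank ∂_2 = (9 − 5) − 3 = 1, and the invariant factors of ∂_2 are all 1, so H_1 = Z.
  H_2: rank ker ∂_2 − rank ∂_3 = (3 − 3) − 0 = 0, and there is no ∂_3, so H_2 = 0.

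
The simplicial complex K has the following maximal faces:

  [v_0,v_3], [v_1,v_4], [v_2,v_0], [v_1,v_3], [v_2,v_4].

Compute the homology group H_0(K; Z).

H_0 = Z.

K has 5 vertices, 5 edges.
rank ∂_0 = 0, rank ∂_1 = 4 ⇒ b_0 = 5 − 0 − 4 = 1; all invariant factors of ∂_1 are 1 so no torsion. So H_0 = Z.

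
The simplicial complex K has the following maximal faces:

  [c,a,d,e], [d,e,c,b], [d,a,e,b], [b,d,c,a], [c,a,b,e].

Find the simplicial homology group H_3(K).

K has 5 vertices, 10 edges, 10 triangles, 5 3-simplices.
rank ∂_3 = 4, rank ∂_4 = 0 ⇒ b_3 = 5 − 4 − 0 = 1. So H_3 ≅ Z.

H_3 = Z.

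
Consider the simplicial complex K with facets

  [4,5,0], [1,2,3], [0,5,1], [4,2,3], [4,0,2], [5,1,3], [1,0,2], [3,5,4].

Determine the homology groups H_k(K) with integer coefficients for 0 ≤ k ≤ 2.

H_0 ≅ Z,  H_1 = 0,  H_2 ≅ Z.

We work with the vertex ordering 0 < 1 < 2 < 3 < 4 < 5. The simplices of K, each written with vertices in increasing order, are:

  0-simplices (6): [0], [1], [2], [3], [4], [5]
  1-simplices (12): [0,1], [0,2], [0,4], [0,5], [1,2], [1,3], [1,5], [2,3], [2,4], [3,4], [3,5], [4,5]
  2-simplices (8): [0,1,2], [0,1,5], [0,2,4], [0,4,5], [1,2,3], [1,3,5], [2,3,4], [3,4,5]

giving chain groups C_0 ≅ Z^6, C_1 ≅ Z^12, C_2 ≅ Z^8.

The boundary map ∂_1: C_1 → C_0 sends each edge [p,q] (with p < q) to q − p. For instance
  ∂[3,5] = [5] − [3].
This gives a 6×12 integer matrix of rank 5; reducing to Smith normal form yields diagonal entries (1,1,1,1,1).

∂_2: C_2 → C_1 sends each 2-simplex [p,q,r] to [q,r] − [p,r] + [p,q]. For instance
  ∂[0,1,5] = [1,5] − [0,5] + [0,1],
  ∂[0,2,4] = [2,4] − [0,4] + [0,2].
The 12×8 boundary matrix has rank 7 and Smith normal form diag(1,1,1,1,1,1,1).

Computing H_k = (kernel of ∂_k) / (image of ∂_{k+1}):

  H_0: rank C_0 − rank ∂_1 = 6 − 5 = 1, and the invariant factors of ∂_1 are all 1, so H_0 ≅ Z.
  H_1: rank ker ∂_1 − rank ∂_2 = (12 − 5) − 7 = 0, and the invariant factors of ∂_2 are all 1, so H_1 ≅ 0.
  H_2: rank ker ∂_2 − rank ∂_3 = (8 − 7) − 0 = 1, and there is no ∂_3, so H_2 ≅ Z.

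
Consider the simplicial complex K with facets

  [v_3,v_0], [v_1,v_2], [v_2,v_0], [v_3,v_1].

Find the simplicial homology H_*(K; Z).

H_0 ≅ Z,  H_1 ≅ Z.

We work with the vertex ordering v_0 < v_1 < v_2 < v_3. The simplices of K, each written with vertices in increasing order, are:

  0-simplices (4): [v_0], [v_1], [v_2], [v_3]
  1-simplices (4): [v_0,v_2], [v_0,v_3], [v_1,v_2], [v_1,v_3]

Hence C_0 ≅ Z^4, C_1 ≅ Z^4.

∂_1: C_1 → C_0 is given by ∂[p,q] = [q] − [p].
The 4×4 boundary matrix has rank 3 and Smith normal form diag(1,1,1).

Now H_k = ker ∂_k / im ∂_{k+1}, so:

  H_0: rank C_0 − rank ∂_1 = 4 − 3 = 1, and the invariant factors of ∂_1 are all 1, so H_0 ≅ Z.
  H_1: rank ker ∂_1 − rank ∂_2 = (4 − 3) − 0 = 1, and there is no ∂_2, so H_1 ≅ Z.

As a check, the Euler characteristic is 4 − 4 = 0, which agrees with 1 − 1 = 0.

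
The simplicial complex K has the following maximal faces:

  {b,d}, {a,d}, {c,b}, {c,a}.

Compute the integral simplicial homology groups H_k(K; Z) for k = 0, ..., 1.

Order the vertices as a < b < c < d. Listing each simplex with vertices in this order, K has dimension 1 with simplices:

  0-simplices (4): a, b, c, d
  1-simplices (4): ac, ad, bc, bd

so the chain groups are C_0 ≅ Z^4, C_1 ≅ Z^4.

The boundary map ∂_1: C_1 → C_0 sends each edge [p,q] (with p < q) to q − p.
This gives a 4×4 integer matrix of rank 3; reducing to Smith normal form yields diagonal entries (1,1,1).

From H_k ≅ ker(∂_k) / im(∂_{k+1}) we obtain:

  H_0: rank C_0 − rank ∂_1 = 4 − 3 = 1, and the invariant factors of ∂_1 are all 1, so H_0 ≅ Z.
  H_1: rank ker ∂_1 − rank ∂_2 = (4 − 3) − 0 = 1, and there is no ∂_2, so H_1 ≅ Z.

H_0 ≅ Z,  H_1 ≅ Z.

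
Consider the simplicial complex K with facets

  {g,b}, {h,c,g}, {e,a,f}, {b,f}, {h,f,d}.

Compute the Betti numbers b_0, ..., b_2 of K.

b_0 = 1, b_1 = 1, b_2 = 0.

Order the vertices as a < b < c < d < e < f < g < h. Listing each simplex with vertices in this order, K has dimension 2 with simplices:

  0-simplices (8): a, b, c, d, e, f, g, h
  1-simplices (11): ae, af, bf, bg, cg, ch, df, dh, ef, fh, gh
  2-simplices (3): aef, cgh, dfh

so the chain groups are C_0 ≅ Z^8, C_1 ≅ Z^11, C_2 ≅ Z^3.

The boundary map ∂_1: C_1 → C_0 maps an edge to its endpoints' difference, ∂[p,q] = q − p. For instance
  ∂dh = h − d.
The resulting 8×11 matrix has rank 7, and its Smith normal form has invariant factors (1,1,1,1,1,1,1).

The boundary map ∂_2: C_2 → C_1 maps a triangle to the signed sum of its edges. For instance
  ∂cgh = gh − ch + cg,
  ∂dfh = fh − dh + df.
As a 11×3 matrix over Z this has rank 3, with invariant factors (1,1,1).

Computing H_k = (kernel of ∂_k) / (image of ∂_{k+1}):

  H_0: rank C_0 − rank ∂_1 = 8 − 7 = 1, and the invariant factors of ∂_1 are all 1, so H_0 ≅ Z.
  H_1: rank ker ∂_1 − rank ∂_2 = (11 − 7) − 3 = 1, and the invariant factors of ∂_2 are all 1, so H_1 ≅ Z.
  H_2: rank ker ∂_2 − rank ∂_3 = (3 − 3) − 0 = 0, and there is no ∂_3, so H_2 ≅ 0.

Hence the Betti numbers are b_0 = 1, b_1 = 1, b_2 = 0.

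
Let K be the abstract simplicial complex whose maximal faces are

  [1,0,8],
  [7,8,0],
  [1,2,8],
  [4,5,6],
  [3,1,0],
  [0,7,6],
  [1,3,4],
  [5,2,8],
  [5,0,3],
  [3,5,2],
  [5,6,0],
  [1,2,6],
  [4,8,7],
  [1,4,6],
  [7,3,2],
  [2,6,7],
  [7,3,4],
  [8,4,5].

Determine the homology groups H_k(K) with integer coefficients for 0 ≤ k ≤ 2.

H_0 = Z,  H_1 = Z^2,  H_2 = Z.

We work with the vertex ordering 0 < 1 < 2 < 3 < 4 < 5 < 6 < 7 < 8. The simplices of K, each written with vertices in increasing order, are:

  0-simplices (9): [0], [1], [2], [3], [4], [5], [6], [7], [8]
  1-simplices (27): (27 of them)
  2-simplices (18): [0,1,3], [0,1,8], [0,3,5], [0,5,6], [0,6,7], [0,7,8], [1,2,6], [1,2,8], [1,3,4], [1,4,6], [2,3,5], [2,3,7], [2,5,8], [2,6,7], [3,4,7], [4,5,6], [4,5,8], [4,7,8]

giving chain groups C_0 ≅ Z^9, C_1 ≅ Z^27, C_2 ≅ Z^18.

∂_1: C_1 → C_0 maps an edge to its endpoints' difference, ∂[p,q] = q − p.
The 9×27 boundary matrix has rank 8 and Smith normal form diag(1,1,1,1,1,1,1,1).

Boundary ∂_2: C_2 → C_1 acts by ∂[p,q,r] = [q,r] − [p,r] + [p,q]. For instance
  ∂[4,5,6] = [5,6] − [4,6] + [4,5],
  ∂[2,6,7] = [6,7] − [2,7] + [2,6].
The resulting 27×18 matrix has rank 17, and its Smith normal form has invariant factors (1,1,1,1,1,1,1,1,1,1,1,1,1,1,1,1,1).

Now H_k = ker ∂_k / im ∂_{k+1}, so:

  H_0: rank C_0 − rank ∂_1 = 9 − 8 = 1, and the invariant factors of ∂_1 are all 1, so H_0 = Z.
  H_1: rank ker ∂_1 − rank ∂_2 = (27 − 8) − 17 = 2, and the invariant factors of ∂_2 are all 1, so H_1 = Z^2.
  H_2: rank ker ∂_2 − rank ∂_3 = (18 − 17) − 0 = 1, and there is no ∂_3, so H_2 = Z.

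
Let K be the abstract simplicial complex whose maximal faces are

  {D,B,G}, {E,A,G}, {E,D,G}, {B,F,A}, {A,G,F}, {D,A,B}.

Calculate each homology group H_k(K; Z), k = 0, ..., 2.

H_0 ≅ Z,  H_1 ≅ Z,  H_2 = 0.

Order the vertices as A < B < D < E < F < G. Listing each simplex with vertices in this order, K has dimension 2 with simplices:

  0-simplices (6): A, B, D, E, F, G
  1-simplices (12): AB, AD, AE, AF, AG, BD, BF, BG, DE, DG, EG, FG
  2-simplices (6): ABD, ABF, AEG, AFG, BDG, DEG

Hence C_0 ≅ Z^6, C_1 ≅ Z^12, C_2 ≅ Z^6.

The boundary map ∂_1: C_1 → C_0 maps an edge to its endpoints' difference, ∂[p,q] = q − p. For instance
  ∂AF = F − A.
The 6×12 boundary matrix has rank 5 and Smith normal form diag(1,1,1,1,1).

Boundary ∂_2: C_2 → C_1 sends each 2-simplex [p,q,r] to [q,r] − [p,r] + [p,q]. For instance
  ∂ABF = BF − AF + AB,
  ∂ABD = BD − AD + AB.
The 12×6 boundary matrix has rank 6 and Smith normal form diag(1,1,1,1,1,1).

From H_k ≅ ker(∂_k) / im(∂_{k+1}) we obtain:

  H_0: rank C_0 − rank ∂_1 = 6 − 5 = 1, and the invariant factors of ∂_1 are all 1, so H_0 = Z.
  H_1: rank ker ∂_1 − rank ∂_2 = (12 − 5) − 6 = 1, and the invariant factors of ∂_2 are all 1, so H_1 = Z.
  H_2: rank ker ∂_2 − rank ∂_3 = (6 − 6) − 0 = 0, and there is no ∂_3, so H_2 = 0.

(K is a triangulation of the cylinder S^1 x I.)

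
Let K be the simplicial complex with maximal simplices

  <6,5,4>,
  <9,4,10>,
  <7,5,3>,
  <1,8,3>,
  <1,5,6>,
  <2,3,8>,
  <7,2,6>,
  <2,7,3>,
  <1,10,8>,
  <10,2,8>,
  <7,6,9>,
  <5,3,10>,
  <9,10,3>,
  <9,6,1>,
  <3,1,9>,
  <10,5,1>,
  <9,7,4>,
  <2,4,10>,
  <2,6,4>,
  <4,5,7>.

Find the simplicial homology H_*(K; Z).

Order the vertices as 1 < 2 < 3 < 4 < 5 < 6 < 7 < 8 < 9 < 10. Listing each simplex with vertices in this order, K has dimension 2 with simplices:

  0-simplices (10): [1], [2], [3], [4], [5], [6], [7], [8], [9], [10]
  1-simplices (30): (30 of them)
  2-simplices (20): (20 of them)

so the chain groups are C_0 ≅ Z^10, C_1 ≅ Z^30, C_2 ≅ Z^20.

The boundary map ∂_1: C_1 → C_0 maps an edge to its endpoints' difference, ∂[p,q] = q − p. For instance
  ∂[4,9] = [9] − [4].
The resulting 10×30 matrix has rank 9, and its Smith normal form has invariant factors (1,1,1,1,1,1,1,1,1).

Boundary ∂_2: C_2 → C_1 acts by ∂[p,q,r] = [q,r] − [p,r] + [p,q]. For instance
  ∂[2,3,8] = [3,8] − [2,8] + [2,3],
  ∂[1,5,6] = [5,6] − [1,6] + [1,5].
This gives a 30×20 integer matrix of rank 20; reducing to Smith normal form yields diagonal entries (1,1,1,1,1,1,1,1,1,1,1,1,1,1,1,1,1,1,1,2).

Reading off H_k = ker ∂_k / im ∂_{k+1}:

  H_0: rank C_0 − rank ∂_1 = 10 − 9 = 1, and the invariant factors of ∂_1 are all 1, so H_0 ≅ Z.
  H_1: rank ker ∂_1 − rank ∂_2 = (30 − 9) − 20 = 1, and ∂_2 has invariant factor 2 > 1, so H_1 ≅ Z ⊕ Z_2.
  H_2: rank ker ∂_2 − rank ∂_3 = (20 − 20) − 0 = 0, and there is no ∂_3, so H_2 ≅ 0.

As a check, the Euler characteristic is 10 − 30 + 20 = 0, which agrees with 1 − 1 + 0 = 0.
(K is a triangulation of the Klein bottle.)

H_0 = Z,  H_1 = Z ⊕ Z_2,  H_2 = 0.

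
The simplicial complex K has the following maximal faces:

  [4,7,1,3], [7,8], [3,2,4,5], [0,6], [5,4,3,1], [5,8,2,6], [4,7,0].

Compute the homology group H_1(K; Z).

H_1 = Z^2.

We work with the vertex ordering 0 < 1 < 2 < 3 < 4 < 5 < 6 < 7 < 8. The simplices of K, each written with vertices in increasing order, are:

  0-simplices (9): [0], [1], [2], [3], [4], [5], [6], [7], [8]
  1-simplices (21): [0,4], [0,6], [0,7], [1,3], [1,4], [1,5], [1,7], [2,3], [2,4], [2,5], [2,6], [2,8], [3,4], [3,5], [3,7], [4,5], [4,7], [5,6], [5,8], [6,8], [7,8]
  2-simplices (15): [0,4,7], [1,3,4], [1,3,5], [1,3,7], [1,4,5], [1,4,7], [2,3,4], [2,3,5], [2,4,5], [2,5,6], [2,5,8], [2,6,8], [3,4,5], [3,4,7], [5,6,8]
  3-simplices (4): [1,3,4,5], [1,3,4,7], [2,3,4,5], [2,5,6,8]

so the chain groups are C_0 ≅ Z^9, C_1 ≅ Z^21, C_2 ≅ Z^15, C_3 ≅ Z^4.

∂_1: C_1 → C_0 maps an edge to its endpoints' difference, ∂[p,q] = q − p. For instance
  ∂[2,4] = [4] − [2].
This gives a 9×21 integer matrix of rank 8; reducing to Smith normal form yields diagonal entries (1,1,1,1,1,1,1,1).

The boundary map ∂_2: C_2 → C_1 acts by ∂[p,q,r] = [q,r] − [p,r] + [p,q]. For instance
  ∂[2,5,6] = [5,6] − [2,6] + [2,5],
  ∂[2,4,5] = [4,5] − [2,5] + [2,4].
The resulting 21×15 matrix has rank 11, and its Smith normal form has invariant factors (1,1,1,1,1,1,1,1,1,1,1).

Boundary ∂_3: C_3 → C_2 sends each 3-simplex σ to the alternating sum Σ_i (−1)^i (σ with its i-th vertex removed). For instance
  ∂[1,3,4,5] = [3,4,5] − [1,4,5] + [1,3,5] − [1,3,4],
  ∂[1,3,4,7] = [3,4,7] − [1,4,7] + [1,3,7] − [1,3,4].
The 15×4 boundary matrix has rank 4 and Smith normal form diag(1,1,1,1).

Now H_k = ker ∂_k / im ∂_{k+1}, so:

  H_1: rank ker ∂_1 − rank ∂_2 = (21 − 8) − 11 = 2, and the invariant factors of ∂_2 are all 1, so H_1 = Z^2.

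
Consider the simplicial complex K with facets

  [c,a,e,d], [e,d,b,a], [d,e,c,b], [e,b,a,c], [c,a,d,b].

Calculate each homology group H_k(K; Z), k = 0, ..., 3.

H_0 ≅ Z,  H_1 = 0,  H_2 = 0,  H_3 ≅ Z.

Take the total order a < b < c < d < e on the vertex set. Then K (dimension 3) consists of the simplices:

  0-simplices (5): a, b, c, d, e
  1-simplices (10): ab, ac, ad, ae, bc, bd, be, cd, ce, de
  2-simplices (10): abc, abd, abe, acd, ace, ade, bcd, bce, bde, cde
  3-simplices (5): abcd, abce, abde, acde, bcde

Hence C_0 ≅ Z^5, C_1 ≅ Z^10, C_2 ≅ Z^10, C_3 ≅ Z^5.

The boundary map ∂_1: C_1 → C_0 is given by ∂[p,q] = [q] − [p].
The 5×10 boundary matrix has rank 4 and Smith normal form diag(1,1,1,1).

Boundary ∂_2: C_2 → C_1 sends each 2-simplex [p,q,r] to [q,r] − [p,r] + [p,q]. For instance
  ∂ace = ce − ae + ac,
  ∂bde = de − be + bd.
The 10×10 boundary matrix has rank 6 and Smith normal form diag(1,1,1,1,1,1).

The boundary map ∂_3: C_3 → C_2 sends each 3-simplex σ to the alternating sum Σ_i (−1)^i (σ with its i-th vertex removed). For instance
  ∂abcd = bcd − acd + abd − abc,
  ∂bcde = cde − bde + bce − bcd.
The resulting 10×5 matrix has rank 4, and its Smith normal form has invariant factors (1,1,1,1).

Computing H_k = (kernel of ∂_k) / (image of ∂_{k+1}):

  H_0: rank C_0 − rank ∂_1 = 5 − 4 = 1, and the invariant factors of ∂_1 are all 1, so H_0 ≅ Z.
  H_1: rank ker ∂_1 − rank ∂_2 = (10 − 4) − 6 = 0, and the invariant factors of ∂_2 are all 1, so H_1 ≅ 0.
  H_2: rank ker ∂_2 − rank ∂_3 = (10 − 6) − 4 = 0, and the invariant factors of ∂_3 are all 1, so H_2 ≅ 0.
  H_3: rank ker ∂_3 − rank ∂_4 = (5 − 4) − 0 = 1, and there is no ∂_4, so H_3 ≅ Z.

As a check, the Euler characteristic is 5 − 10 + 10 − 5 = 0, which agrees with 1 − 0 + 0 − 1 = 0.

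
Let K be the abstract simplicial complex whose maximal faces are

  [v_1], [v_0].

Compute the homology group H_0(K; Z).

Take the total order v_0 < v_1 on the vertex set. Then K (dimension 0) consists of the simplices:

  0-simplices (2): [v_0], [v_1]

so the chain groups are C_0 ≅ Z^2.

Reading off H_k = ker ∂_k / im ∂_{k+1}:

  H_0: rank C_0 − rank ∂_1 = 2 − 0 = 2, and there is no ∂_1, so H_0 = Z^2.

(K is a triangulation of a set of 2 points.)

H_0 ≅ Z^2.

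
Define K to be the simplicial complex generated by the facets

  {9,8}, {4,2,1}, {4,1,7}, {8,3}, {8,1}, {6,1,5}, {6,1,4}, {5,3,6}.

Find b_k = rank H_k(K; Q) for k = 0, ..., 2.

b_0 = 1, b_1 = 1, b_2 = 0.

K has 9 vertices, 14 edges, 5 triangles.
rank ∂_0 = 0, rank ∂_1 = 8 ⇒ b_0 = 9 − 0 − 8 = 1; all invariant factors of ∂_1 are 1 so no torsion. So H_0 = Z.
rank ∂_1 = 8, rank ∂_2 = 5 ⇒ b_1 = 14 − 8 − 5 = 1; all invariant factors of ∂_2 are 1 so no torsion. So H_1 = Z.
rank ∂_2 = 5, rank ∂_3 = 0 ⇒ b_2 = 5 − 5 − 0 = 0. So H_2 = 0.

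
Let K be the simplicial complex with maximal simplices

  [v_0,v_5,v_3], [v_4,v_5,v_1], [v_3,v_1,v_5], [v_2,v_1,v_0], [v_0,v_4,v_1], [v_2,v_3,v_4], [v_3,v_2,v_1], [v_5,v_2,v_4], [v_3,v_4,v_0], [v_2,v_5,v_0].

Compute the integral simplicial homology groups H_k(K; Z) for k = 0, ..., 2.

H_0 = Z,  H_1 = Z/2,  H_2 = 0.

Fix the vertex order v_0 < v_1 < v_2 < v_3 < v_4 < v_5 and write every simplex with vertices in increasing order. Then dim K = 2 and the simplices of K are:

  0-simplices (6): [v_0], [v_1], [v_2], [v_3], [v_4], [v_5]
  1-simplices (15): (15 of them)
  2-simplices (10): [v_0,v_1,v_2], [v_0,v_1,v_4], [v_0,v_2,v_5], [v_0,v_3,v_4], [v_0,v_3,v_5], [v_1,v_2,v_3], [v_1,v_3,v_5], [v_1,v_4,v_5], [v_2,v_3,v_4], [v_2,v_4,v_5]

giving chain groups C_0 ≅ Z^6, C_1 ≅ Z^15, C_2 ≅ Z^10.

∂_1: C_1 → C_0 is given by ∂[p,q] = [q] − [p]. For instance
  ∂[v_3,v_4] = [v_4] − [v_3].
The 6×15 boundary matrix has rank 5 and Smith normal form diag(1,1,1,1,1).

∂_2: C_2 → C_1 acts by ∂[p,q,r] = [q,r] − [p,r] + [p,q]. For instance
  ∂[v_0,v_1,v_2] = [v_1,v_2] − [v_0,v_2] + [v_0,v_1],
  ∂[v_1,v_3,v_5] = [v_3,v_5] − [v_1,v_5] + [v_1,v_3].
As a 15×10 matrix over Z this has rank 10, with invariant factors (1,1,1,1,1,1,1,1,1,2).

Now H_k = ker ∂_k / im ∂_{k+1}, so:

  H_0: rank C_0 − rank ∂_1 = 6 − 5 = 1, and the invariant factors of ∂_1 are all 1, so H_0 ≅ Z.
  H_1: rank ker ∂_1 − rank ∂_2 = (15 − 5) − 10 = 0, and ∂_2 has invariant factor 2 > 1, so H_1 ≅ Z/2.
  H_2: rank ker ∂_2 − rank ∂_3 = (10 − 10) − 0 = 0, and there is no ∂_3, so H_2 ≅ 0.

As a check, the Euler characteristic is 6 − 15 + 10 = 1, which agrees with 1 − 0 + 0 = 1.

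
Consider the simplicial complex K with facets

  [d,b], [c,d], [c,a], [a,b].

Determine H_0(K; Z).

K has 4 vertices, 4 edges.
rank ∂_0 = 0, rank ∂_1 = 3 ⇒ b_0 = 4 − 0 − 3 = 1; all invariant factors of ∂_1 are 1 so no torsion. So H_0 ≅ Z.

H_0 ≅ Z.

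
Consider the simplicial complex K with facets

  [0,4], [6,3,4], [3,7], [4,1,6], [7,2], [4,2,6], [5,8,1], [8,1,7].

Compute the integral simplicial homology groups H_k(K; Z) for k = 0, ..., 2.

H_0 = Z,  H_1 = Z^2,  H_2 = 0.

Fix the vertex order 0 < 1 < 2 < 3 < 4 < 5 < 6 < 7 < 8 and write every simplex with vertices in increasing order. Then dim K = 2 and the simplices of K are:

  0-simplices (9): [0], [1], [2], [3], [4], [5], [6], [7], [8]
  1-simplices (15): [0,4], [1,4], [1,5], [1,6], [1,7], [1,8], [2,4], [2,6], [2,7], [3,4], [3,6], [3,7], [4,6], [5,8], [7,8]
  2-simplices (5): [1,4,6], [1,5,8], [1,7,8], [2,4,6], [3,4,6]

giving chain groups C_0 ≅ Z^9, C_1 ≅ Z^15, C_2 ≅ Z^5.

Boundary ∂_1: C_1 → C_0 sends each edge [p,q] (with p < q) to q − p. For instance
  ∂[2,6] = [6] − [2].
The 9×15 boundary matrix has rank 8 and Smith normal form diag(1,1,1,1,1,1,1,1).

The boundary map ∂_2: C_2 → C_1 maps a triangle to the signed sum of its edges. For instance
  ∂[2,4,6] = [4,6] − [2,6] + [2,4],
  ∂[1,4,6] = [4,6] − [1,6] + [1,4].
The 15×5 boundary matrix has rank 5 and Smith normal form diag(1,1,1,1,1).

Reading off H_k = ker ∂_k / im ∂_{k+1}:

  H_0: rank C_0 − rank ∂_1 = 9 − 8 = 1, and the invariant factors of ∂_1 are all 1, so H_0 = Z.
  H_1: rank ker ∂_1 − rank ∂_2 = (15 − 8) − 5 = 2, and the invariant factors of ∂_2 are all 1, so H_1 = Z^2.
  H_2: rank ker ∂_2 − rank ∂_3 = (5 − 5) − 0 = 0, and there is no ∂_3, so H_2 = 0.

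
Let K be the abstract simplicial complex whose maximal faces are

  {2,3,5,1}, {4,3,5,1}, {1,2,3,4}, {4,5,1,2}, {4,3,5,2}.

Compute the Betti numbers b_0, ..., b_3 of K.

Order the vertices as 1 < 2 < 3 < 4 < 5. Listing each simplex with vertices in this order, K has dimension 3 with simplices:

  0-simplices (5): [1], [2], [3], [4], [5]
  1-simplices (10): [1,2], [1,3], [1,4], [1,5], [2,3], [2,4], [2,5], [3,4], [3,5], [4,5]
  2-simplices (10): [1,2,3], [1,2,4], [1,2,5], [1,3,4], [1,3,5], [1,4,5], [2,3,4], [2,3,5], [2,4,5], [3,4,5]
  3-simplices (5): [1,2,3,4], [1,2,3,5], [1,2,4,5], [1,3,4,5], [2,3,4,5]

Hence C_0 ≅ Z^5, C_1 ≅ Z^10, C_2 ≅ Z^10, C_3 ≅ Z^5.

∂_1: C_1 → C_0 sends each edge [p,q] (with p < q) to q − p.
As a 5×10 matrix over Z this has rank 4, with invariant factors (1,1,1,1).

The boundary map ∂_2: C_2 → C_1 maps a triangle to the signed sum of its edges. For instance
  ∂[1,3,5] = [3,5] − [1,5] + [1,3],
  ∂[2,3,4] = [3,4] − [2,4] + [2,3].
As a 10×10 matrix over Z this has rank 6, with invariant factors (1,1,1,1,1,1).

The boundary map ∂_3: C_3 → C_2 sends each 3-simplex σ to the alternating sum Σ_i (−1)^i (σ with its i-th vertex removed). For instance
  ∂[2,3,4,5] = [3,4,5] − [2,4,5] + [2,3,5] − [2,3,4],
  ∂[1,2,3,4] = [2,3,4] − [1,3,4] + [1,2,4] − [1,2,3].
This gives a 10×5 integer matrix of rank 4; reducing to Smith normal form yields diagonal entries (1,1,1,1).

Reading off H_k = ker ∂_k / im ∂_{k+1}:

  H_0: rank C_0 − rank ∂_1 = 5 − 4 = 1, and the invariant factors of ∂_1 are all 1, so H_0 ≅ Z.
  H_1: rank ker ∂_1 − rank ∂_2 = (10 − 4) − 6 = 0, and the invariant factors of ∂_2 are all 1, so H_1 ≅ 0.
  H_2: rank ker ∂_2 − rank ∂_3 = (10 − 6) − 4 = 0, and the invariant factors of ∂_3 are all 1, so H_2 ≅ 0.
  H_3: rank ker ∂_3 − rank ∂_4 = (5 − 4) − 0 = 1, and there is no ∂_4, so H_3 ≅ Z.

Hence the Betti numbers are b_0 = 1, b_1 = 0, b_2 = 0, b_3 = 1.

b_0 = 1, b_1 = 0, b_2 = 0, b_3 = 1.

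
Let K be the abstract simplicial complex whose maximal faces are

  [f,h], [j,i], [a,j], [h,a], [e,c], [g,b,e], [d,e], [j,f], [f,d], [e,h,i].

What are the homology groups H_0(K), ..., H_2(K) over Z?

H_0 = Z,  H_1 = Z^3,  H_2 = 0.

We work with the vertex ordering a < b < c < d < e < f < g < h < i < j. The simplices of K, each written with vertices in increasing order, are:

  0-simplices (10): a, b, c, d, e, f, g, h, i, j
  1-simplices (14): ah, aj, be, bg, ce, de, df, eg, eh, ei, fh, fj, hi, ij
  2-simplices (2): beg, ehi

Hence C_0 ≅ Z^10, C_1 ≅ Z^14, C_2 ≅ Z^2.

Boundary ∂_1: C_1 → C_0 is given by ∂[p,q] = [q] − [p].
The 10×14 boundary matrix has rank 9 and Smith normal form diag(1,1,1,1,1,1,1,1,1).

The boundary map ∂_2: C_2 → C_1 maps a triangle to the signed sum of its edges. For instance
  ∂beg = eg − bg + be,
  ∂ehi = hi − ei + eh.
The resulting 14×2 matrix has rank 2, and its Smith normal form has invariant factors (1,1).

Now H_k = ker ∂_k / im ∂_{k+1}, so:

  H_0: rank C_0 − rank ∂_1 = 10 − 9 = 1, and the invariant factors of ∂_1 are all 1, so H_0 ≅ Z.
  H_1: rank ker ∂_1 − rank ∂_2 = (14 − 9) − 2 = 3, and the invariant factors of ∂_2 are all 1, so H_1 ≅ Z^3.
  H_2: rank ker ∂_2 − rank ∂_3 = (2 − 2) − 0 = 0, and there is no ∂_3, so H_2 ≅ 0.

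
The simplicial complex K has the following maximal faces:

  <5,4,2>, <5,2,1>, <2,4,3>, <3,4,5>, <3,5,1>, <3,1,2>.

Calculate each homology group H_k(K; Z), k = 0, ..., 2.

Order the vertices as 1 < 2 < 3 < 4 < 5. Listing each simplex with vertices in this order, K has dimension 2 with simplices:

  0-simplices (5): [1], [2], [3], [4], [5]
  1-simplices (9): [1,2], [1,3], [1,5], [2,3], [2,4], [2,5], [3,4], [3,5], [4,5]
  2-simplices (6): [1,2,3], [1,2,5], [1,3,5], [2,3,4], [2,4,5], [3,4,5]

so the chain groups are C_0 ≅ Z^5, C_1 ≅ Z^9, C_2 ≅ Z^6.

The boundary map ∂_1: C_1 → C_0 sends each edge [p,q] (with p < q) to q − p.
As a 5×9 matrix over Z this has rank 4, with invariant factors (1,1,1,1).

∂_2: C_2 → C_1 acts by ∂[p,q,r] = [q,r] − [p,r] + [p,q]. For instance
  ∂[1,2,5] = [2,5] − [1,5] + [1,2],
  ∂[1,3,5] = [3,5] − [1,5] + [1,3].
As a 9×6 matrix over Z this has rank 5, with invariant factors (1,1,1,1,1).

Now H_k = ker ∂_k / im ∂_{k+1}, so:

  H_0: rank C_0 − rank ∂_1 = 5 − 4 = 1, and the invariant factors of ∂_1 are all 1, so H_0 ≅ Z.
  H_1: rank ker ∂_1 − rank ∂_2 = (9 − 4) − 5 = 0, and the invariant factors of ∂_2 are all 1, so H_1 ≅ 0.
  H_2: rank ker ∂_2 − rank ∂_3 = (6 − 5) − 0 = 1, and there is no ∂_3, so H_2 ≅ Z.

H_0 = Z,  H_1 = 0,  H_2 = Z.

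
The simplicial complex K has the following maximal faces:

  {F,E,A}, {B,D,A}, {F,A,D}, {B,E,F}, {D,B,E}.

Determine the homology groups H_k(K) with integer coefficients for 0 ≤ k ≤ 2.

H_0 ≅ Z,  H_1 ≅ Z,  H_2 = 0.

Order the vertices as A < B < D < E < F. Listing each simplex with vertices in this order, K has dimension 2 with simplices:

  0-simplices (5): A, B, D, E, F
  1-simplices (10): AB, AD, AE, AF, BD, BE, BF, DE, DF, EF
  2-simplices (5): ABD, ADF, AEF, BDE, BEF

so the chain groups are C_0 ≅ Z^5, C_1 ≅ Z^10, C_2 ≅ Z^5.

The boundary map ∂_1: C_1 → C_0 sends each edge [p,q] (with p < q) to q − p. For instance
  ∂AD = D − A.
This gives a 5×10 integer matrix of rank 4; reducing to Smith normal form yields diagonal entries (1,1,1,1).

∂_2: C_2 → C_1 sends each 2-simplex [p,q,r] to [q,r] − [p,r] + [p,q]. For instance
  ∂AEF = EF − AF + AE,
  ∂ABD = BD − AD + AB.
This gives a 10×5 integer matrix of rank 5; reducing to Smith normal form yields diagonal entries (1,1,1,1,1).

Computing H_k = (kernel of ∂_k) / (image of ∂_{k+1}):

  H_0: rank C_0 − rank ∂_1 = 5 − 4 = 1, and the invariant factors of ∂_1 are all 1, so H_0 ≅ Z.
  H_1: rank ker ∂_1 − rank ∂_2 = (10 − 4) − 5 = 1, and the invariant factors of ∂_2 are all 1, so H_1 ≅ Z.
  H_2: rank ker ∂_2 − rank ∂_3 = (5 − 5) − 0 = 0, and there is no ∂_3, so H_2 ≅ 0.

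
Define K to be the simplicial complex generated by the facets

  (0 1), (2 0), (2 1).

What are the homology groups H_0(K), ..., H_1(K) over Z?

H_0 ≅ Z,  H_1 ≅ Z.

We work with the vertex ordering 0 < 1 < 2. The simplices of K, each written with vertices in increasing order, are:

  0-simplices (3): [0], [1], [2]
  1-simplices (3): [0,1], [0,2], [1,2]

giving chain groups C_0 ≅ Z^3, C_1 ≅ Z^3.

The boundary map ∂_1: C_1 → C_0 is given by ∂[p,q] = [q] − [p].
The resulting 3×3 matrix has rank 2, and its Smith normal form has invariant factors (1,1).

From H_k ≅ ker(∂_k) / im(∂_{k+1}) we obtain:

  H_0: rank C_0 − rank ∂_1 = 3 − 2 = 1, and the invariant factors of ∂_1 are all 1, so H_0 ≅ Z.
  H_1: rank ker ∂_1 − rank ∂_2 = (3 − 2) − 0 = 1, and there is no ∂_2, so H_1 ≅ Z.

(K is a triangulation of the circle S^1.)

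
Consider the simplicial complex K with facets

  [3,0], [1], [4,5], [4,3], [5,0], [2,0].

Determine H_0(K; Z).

H_0 = Z^2.

Fix the vertex order 0 < 1 < 2 < 3 < 4 < 5 and write every simplex with vertices in increasing order. Then dim K = 1 and the simplices of K are:

  0-simplices (6): [0], [1], [2], [3], [4], [5]
  1-simplices (5): [0,2], [0,3], [0,5], [3,4], [4,5]

so the chain groups are C_0 ≅ Z^6, C_1 ≅ Z^5.

Boundary ∂_1: C_1 → C_0 is given by ∂[p,q] = [q] − [p].
The 6×5 boundary matrix has rank 4 and Smith normal form diag(1,1,1,1).

Reading off H_k = ker ∂_k / im ∂_{k+1}:

  H_0: rank C_0 − rank ∂_1 = 6 − 4 = 2, and the invariant factors of ∂_1 are all 1, so H_0 ≅ Z^2.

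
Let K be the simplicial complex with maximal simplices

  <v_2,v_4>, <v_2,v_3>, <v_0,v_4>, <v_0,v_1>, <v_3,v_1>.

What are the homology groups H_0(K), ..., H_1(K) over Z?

H_0 ≅ Z,  H_1 ≅ Z.

K has 5 vertices, 5 edges.
rank ∂_0 = 0, rank ∂_1 = 4 ⇒ b_0 = 5 − 0 − 4 = 1; all invariant factors of ∂_1 are 1 so no torsion. So H_0 = Z.
rank ∂_1 = 4, rank ∂_2 = 0 ⇒ b_1 = 5 − 4 − 0 = 1. So H_1 = Z.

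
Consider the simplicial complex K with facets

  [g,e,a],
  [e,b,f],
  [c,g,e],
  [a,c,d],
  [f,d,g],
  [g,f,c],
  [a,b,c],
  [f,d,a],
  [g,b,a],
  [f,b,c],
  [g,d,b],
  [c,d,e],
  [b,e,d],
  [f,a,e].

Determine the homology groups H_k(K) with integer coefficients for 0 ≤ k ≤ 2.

We work with the vertex ordering a < b < c < d < e < f < g. The simplices of K, each written with vertices in increasing order, are:

  0-simplices (7): a, b, c, d, e, f, g
  1-simplices (21): ab, ac, ad, ae, af, ag, bc, bd, be, bf, bg, cd, ce, cf, cg, de, df, dg, ef, eg, fg
  2-simplices (14): abc, abg, acd, adf, aef, aeg, bcf, bde, bdg, bef, cde, ceg, cfg, dfg

so the chain groups are C_0 ≅ Z^7, C_1 ≅ Z^21, C_2 ≅ Z^14.

Boundary ∂_1: C_1 → C_0 maps an edge to its endpoints' difference, ∂[p,q] = q − p. For instance
  ∂ae = e − a.
The resulting 7×21 matrix has rank 6, and its Smith normal form has invariant factors (1,1,1,1,1,1).

Boundary ∂_2: C_2 → C_1 maps a triangle to the signed sum of its edges. For instance
  ∂bde = de − be + bd,
  ∂aef = ef − af + ae.
As a 21×14 matrix over Z this has rank 13, with invariant factors (1,1,1,1,1,1,1,1,1,1,1,1,1).

Reading off H_k = ker ∂_k / im ∂_{k+1}:

  H_0: rank C_0 − rank ∂_1 = 7 − 6 = 1, and the invariant factors of ∂_1 are all 1, so H_0 = Z.
  H_1: rank ker ∂_1 − rank ∂_2 = (21 − 6) − 13 = 2, and the invariant factors of ∂_2 are all 1, so H_1 = Z^2.
  H_2: rank ker ∂_2 − rank ∂_3 = (14 − 13) − 0 = 1, and there is no ∂_3, so H_2 = Z.

(K is a triangulation of the torus T^2.)

H_0 ≅ Z,  H_1 ≅ Z^2,  H_2 ≅ Z.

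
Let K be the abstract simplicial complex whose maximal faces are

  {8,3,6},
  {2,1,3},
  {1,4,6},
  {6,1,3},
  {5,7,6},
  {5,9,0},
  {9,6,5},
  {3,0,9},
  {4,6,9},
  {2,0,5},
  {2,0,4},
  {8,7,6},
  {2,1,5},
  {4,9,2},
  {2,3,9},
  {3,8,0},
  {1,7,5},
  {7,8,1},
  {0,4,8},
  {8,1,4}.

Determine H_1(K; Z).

Take the total order 0 < 1 < 2 < 3 < 4 < 5 < 6 < 7 < 8 < 9 on the vertex set. Then K (dimension 2) consists of the simplices:

  0-simplices (10): [0], [1], [2], [3], [4], [5], [6], [7], [8], [9]
  1-simplices (30): (30 of them)
  2-simplices (20): (20 of them)

Hence C_0 ≅ Z^10, C_1 ≅ Z^30, C_2 ≅ Z^20.

Boundary ∂_1: C_1 → C_0 sends each edge [p,q] (with p < q) to q − p.
The resulting 10×30 matrix has rank 9, and its Smith normal form has invariant factors (1,1,1,1,1,1,1,1,1).

The boundary map ∂_2: C_2 → C_1 sends each 2-simplex [p,q,r] to [q,r] − [p,r] + [p,q]. For instance
  ∂[0,2,4] = [2,4] − [0,4] + [0,2],
  ∂[1,7,8] = [7,8] − [1,8] + [1,7].
As a 30×20 matrix over Z this has rank 20, with invariant factors (1,1,1,1,1,1,1,1,1,1,1,1,1,1,1,1,1,1,1,2).

From H_k ≅ ker(∂_k) / im(∂_{k+1}) we obtain:

  H_1: rank ker ∂_1 − rank ∂_2 = (30 − 9) − 20 = 1, and ∂_2 has invariant factor 2 > 1, so H_1 = Z ⊕ Z/2Z.

H_1 ≅ Z ⊕ Z/2Z.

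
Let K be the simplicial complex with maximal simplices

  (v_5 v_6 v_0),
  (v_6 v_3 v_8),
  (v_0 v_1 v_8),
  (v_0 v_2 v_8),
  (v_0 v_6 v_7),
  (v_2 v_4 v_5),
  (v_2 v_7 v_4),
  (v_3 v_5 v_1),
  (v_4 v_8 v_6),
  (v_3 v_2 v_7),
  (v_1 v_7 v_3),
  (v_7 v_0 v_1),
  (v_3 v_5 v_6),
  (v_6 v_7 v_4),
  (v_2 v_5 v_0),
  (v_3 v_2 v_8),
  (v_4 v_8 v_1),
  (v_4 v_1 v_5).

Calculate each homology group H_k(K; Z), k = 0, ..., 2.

H_0 = Z,  H_1 = Z^2,  H_2 = Z.

Take the total order v_0 < v_1 < v_2 < v_3 < v_4 < v_5 < v_6 < v_7 < v_8 on the vertex set. Then K (dimension 2) consists of the simplices:

  0-simplices (9): [v_0], [v_1], [v_2], [v_3], [v_4], [v_5], [v_6], [v_7], [v_8]
  1-simplices (27): (27 of them)
  2-simplices (18): (18 of them)

so the chain groups are C_0 ≅ Z^9, C_1 ≅ Z^27, C_2 ≅ Z^18.

Boundary ∂_1: C_1 → C_0 is given by ∂[p,q] = [q] − [p]. For instance
  ∂[v_1,v_3] = [v_3] − [v_1].
As a 9×27 matrix over Z this has rank 8, with invariant factors (1,1,1,1,1,1,1,1).

Boundary ∂_2: C_2 → C_1 maps a triangle to the signed sum of its edges. For instance
  ∂[v_0,v_5,v_6] = [v_5,v_6] − [v_0,v_6] + [v_0,v_5],
  ∂[v_4,v_6,v_8] = [v_6,v_8] − [v_4,v_8] + [v_4,v_6].
As a 27×18 matrix over Z this has rank 17, with invariant factors (1,1,1,1,1,1,1,1,1,1,1,1,1,1,1,1,1).

Computing H_k = (kernel of ∂_k) / (image of ∂_{k+1}):

  H_0: rank C_0 − rank ∂_1 = 9 − 8 = 1, and the invariant factors of ∂_1 are all 1, so H_0 = Z.
  H_1: rank ker ∂_1 − rank ∂_2 = (27 − 8) − 17 = 2, and the invariant factors of ∂_2 are all 1, so H_1 = Z^2.
  H_2: rank ker ∂_2 − rank ∂_3 = (18 − 17) − 0 = 1, and there is no ∂_3, so H_2 = Z.

As a check, the Euler characteristic is 9 − 27 + 18 = 0, which agrees with 1 − 2 + 1 = 0.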